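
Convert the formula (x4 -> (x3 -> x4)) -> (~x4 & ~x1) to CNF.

(x4 -> (x3 -> x4)) -> (~x4 & ~x1)
≡ ~(x4 -> (x3 -> x4)) | (~x4 & ~x1)   (eliminate ->)
≡ ~(~x4 | (x3 -> x4)) | (~x4 & ~x1)   (eliminate ->)
≡ ~(~x4 | ~x3 | x4) | (~x4 & ~x1)   (eliminate ->)
≡ (~~x4 & ~~x3 & ~x4) | (~x4 & ~x1)   (De Morgan)
≡ (x4 & ~~x3 & ~x4) | (~x4 & ~x1)   (double negation)
≡ (x4 & x3 & ~x4) | (~x4 & ~x1)   (double negation)
≡ (x4 | ~x4) & (x4 | ~x1) & (x3 | ~x4) & (x3 | ~x1) & (~x4 | ~x4) & (~x4 | ~x1)   (distribute | over &)
≡ (x4 | ~x1) & (x3 | ~x1) & ~x4   (simplify)

(x4 | ~x1) & (x3 | ~x1) & ~x4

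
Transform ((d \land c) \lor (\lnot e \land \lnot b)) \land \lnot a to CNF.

(d \lor \lnot e) \land (d \lor \lnot b) \land (c \lor \lnot e) \land (c \lor \lnot b) \land \lnot a

((d \land c) \lor (\lnot e \land \lnot b)) \land \lnot a
≡ (d \lor \lnot e) \land (d \lor \lnot b) \land (c \lor \lnot e) \land (c \lor \lnot b) \land \lnot a   [distribute \lor over \land]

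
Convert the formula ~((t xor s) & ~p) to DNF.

~((t xor s) & ~p)
= ~(((t & ~s) | (~t & s)) & ~p)
= ~((t & ~s) | (~t & s)) | ~~p
= (~(t & ~s) & ~(~t & s)) | ~~p
= ((~t | ~~s) & ~(~t & s)) | ~~p
= ((~t | s) & ~(~t & s)) | ~~p
= ((~t | s) & (~~t | ~s)) | ~~p
= ((~t | s) & (t | ~s)) | ~~p
= ((~t | s) & (t | ~s)) | p
= (~t & t) | (~t & ~s) | (s & t) | (s & ~s) | p
= (~t & ~s) | (s & t) | p

(~t & ~s) | (s & t) | p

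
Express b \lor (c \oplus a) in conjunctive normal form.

(b \lor c \lor a) \land (b \lor \lnot c \lor \lnot a)

b \lor (c \oplus a)
= b \lor ((c \lor a) \land \lnot (c \land a))   (expand \oplus)
= b \lor ((c \lor a) \land (\lnot c \lor \lnot a))   (De Morgan)
= (b \lor c \lor a) \land (b \lor \lnot c \lor \lnot a)   (distribute \lor over \land)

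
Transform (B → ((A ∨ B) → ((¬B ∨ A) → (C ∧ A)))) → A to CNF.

(B ∨ A) ∧ (¬B ∨ A)

(B → ((A ∨ B) → ((¬B ∨ A) → (C ∧ A)))) → A
= ¬(B → ((A ∨ B) → ((¬B ∨ A) → (C ∧ A)))) ∨ A   [eliminate →]
= ¬(¬B ∨ ((A ∨ B) → ((¬B ∨ A) → (C ∧ A)))) ∨ A   [eliminate →]
= ¬(¬B ∨ ¬(A ∨ B) ∨ ((¬B ∨ A) → (C ∧ A))) ∨ A   [eliminate →]
= ¬(¬B ∨ ¬(A ∨ B) ∨ ¬(¬B ∨ A) ∨ (C ∧ A)) ∨ A   [eliminate →]
= (¬¬B ∧ ¬¬(A ∨ B) ∧ ¬¬(¬B ∨ A) ∧ ¬(C ∧ A)) ∨ A   [De Morgan]
= (B ∧ ¬¬(A ∨ B) ∧ ¬¬(¬B ∨ A) ∧ ¬(C ∧ A)) ∨ A   [double negation]
= (B ∧ (A ∨ B) ∧ ¬¬(¬B ∨ A) ∧ ¬(C ∧ A)) ∨ A   [double negation]
= (B ∧ (A ∨ B) ∧ (¬B ∨ A) ∧ ¬(C ∧ A)) ∨ A   [double negation]
= (B ∧ (A ∨ B) ∧ (¬B ∨ A) ∧ (¬C ∨ ¬A)) ∨ A   [De Morgan]
= (B ∨ A) ∧ (A ∨ B ∨ A) ∧ (¬B ∨ A ∨ A) ∧ (¬C ∨ ¬A ∨ A)   [distribute ∨ over ∧]
= (B ∨ A) ∧ (¬B ∨ A)   [simplify]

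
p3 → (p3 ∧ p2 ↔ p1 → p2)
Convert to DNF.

¬p3 ∨ ¬p2 ∧ p1 ∨ p2 ∧ p3

p3 → (p3 ∧ p2 ↔ p1 → p2)
= ¬p3 ∨ (p3 ∧ p2 ↔ p1 → p2)   — eliminate →
= ¬p3 ∨ (p3 ∧ p2 → (p1 → p2)) ∧ ((p1 → p2) → p3 ∧ p2)   — eliminate ↔
= ¬p3 ∨ (¬(p3 ∧ p2) ∨ (p1 → p2)) ∧ ((p1 → p2) → p3 ∧ p2)   — eliminate →
= ¬p3 ∨ (¬(p3 ∧ p2) ∨ ¬p1 ∨ p2) ∧ ((p1 → p2) → p3 ∧ p2)   — eliminate →
= ¬p3 ∨ (¬(p3 ∧ p2) ∨ ¬p1 ∨ p2) ∧ (¬(p1 → p2) ∨ p3 ∧ p2)   — eliminate →
= ¬p3 ∨ (¬(p3 ∧ p2) ∨ ¬p1 ∨ p2) ∧ (¬(¬p1 ∨ p2) ∨ p3 ∧ p2)   — eliminate →
= ¬p3 ∨ (¬p3 ∨ ¬p2 ∨ ¬p1 ∨ p2) ∧ (¬(¬p1 ∨ p2) ∨ p3 ∧ p2)   — De Morgan
= ¬p3 ∨ (¬p3 ∨ ¬p2 ∨ ¬p1 ∨ p2) ∧ (¬¬p1 ∧ ¬p2 ∨ p3 ∧ p2)   — De Morgan
= ¬p3 ∨ (¬p3 ∨ ¬p2 ∨ ¬p1 ∨ p2) ∧ (p1 ∧ ¬p2 ∨ p3 ∧ p2)   — double negation
= ¬p3 ∨ ¬p3 ∧ p1 ∧ ¬p2 ∨ ¬p3 ∧ p3 ∧ p2 ∨ ¬p2 ∧ p1 ∧ ¬p2 ∨ ¬p2 ∧ p3 ∧ p2 ∨ ¬p1 ∧ p1 ∧ ¬p2 ∨ ¬p1 ∧ p3 ∧ p2 ∨ p2 ∧ p1 ∧ ¬p2 ∨ p2 ∧ p3 ∧ p2   — distribute ∧ over ∨
= ¬p3 ∨ ¬p2 ∧ p1 ∨ p2 ∧ p3   — simplify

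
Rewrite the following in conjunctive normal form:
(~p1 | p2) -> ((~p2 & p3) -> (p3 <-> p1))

p1 | p2 | ~p3

(~p1 | p2) -> ((~p2 & p3) -> (p3 <-> p1))
≡ ~(~p1 | p2) | ((~p2 & p3) -> (p3 <-> p1))   [eliminate ->]
≡ ~(~p1 | p2) | ~(~p2 & p3) | (p3 <-> p1)   [eliminate ->]
≡ ~(~p1 | p2) | ~(~p2 & p3) | ((p3 -> p1) & (p1 -> p3))   [eliminate <->]
≡ ~(~p1 | p2) | ~(~p2 & p3) | ((~p3 | p1) & (p1 -> p3))   [eliminate ->]
≡ ~(~p1 | p2) | ~(~p2 & p3) | ((~p3 | p1) & (~p1 | p3))   [eliminate ->]
≡ (~~p1 & ~p2) | ~(~p2 & p3) | ((~p3 | p1) & (~p1 | p3))   [De Morgan]
≡ (p1 & ~p2) | ~(~p2 & p3) | ((~p3 | p1) & (~p1 | p3))   [double negation]
≡ (p1 & ~p2) | ~~p2 | ~p3 | ((~p3 | p1) & (~p1 | p3))   [De Morgan]
≡ (p1 & ~p2) | p2 | ~p3 | ((~p3 | p1) & (~p1 | p3))   [double negation]
≡ (p1 | p2 | ~p3 | ~p3 | p1) & (p1 | p2 | ~p3 | ~p1 | p3) & (~p2 | p2 | ~p3 | ~p3 | p1) & (~p2 | p2 | ~p3 | ~p1 | p3)   [distribute | over &]
≡ p1 | p2 | ~p3   [simplify]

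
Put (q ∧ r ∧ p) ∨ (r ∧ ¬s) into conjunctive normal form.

(q ∧ r ∧ p) ∨ (r ∧ ¬s)
⇔ (q ∨ r) ∧ (q ∨ ¬s) ∧ (r ∨ r) ∧ (r ∨ ¬s) ∧ (p ∨ r) ∧ (p ∨ ¬s)   — distribute ∨ over ∧
⇔ (q ∨ ¬s) ∧ r ∧ (p ∨ ¬s)   — simplify

(q ∨ ¬s) ∧ r ∧ (p ∨ ¬s)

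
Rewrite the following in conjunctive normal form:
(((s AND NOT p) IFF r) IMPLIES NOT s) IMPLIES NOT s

(((s AND NOT p) IFF r) IMPLIES NOT s) IMPLIES NOT s
≡ NOT (((s AND NOT p) IFF r) IMPLIES NOT s) OR NOT s   (eliminate IMPLIES)
≡ NOT (NOT ((s AND NOT p) IFF r) OR NOT s) OR NOT s   (eliminate IMPLIES)
≡ NOT (NOT (((s AND NOT p) IMPLIES r) AND (r IMPLIES (s AND NOT p))) OR NOT s) OR NOT s   (eliminate IFF)
≡ NOT (NOT ((NOT (s AND NOT p) OR r) AND (r IMPLIES (s AND NOT p))) OR NOT s) OR NOT s   (eliminate IMPLIES)
≡ NOT (NOT ((NOT (s AND NOT p) OR r) AND (NOT r OR (s AND NOT p))) OR NOT s) OR NOT s   (eliminate IMPLIES)
≡ (NOT NOT ((NOT (s AND NOT p) OR r) AND (NOT r OR (s AND NOT p))) AND NOT NOT s) OR NOT s   (De Morgan)
≡ ((NOT (s AND NOT p) OR r) AND (NOT r OR (s AND NOT p)) AND NOT NOT s) OR NOT s   (double negation)
≡ ((NOT s OR NOT NOT p OR r) AND (NOT r OR (s AND NOT p)) AND NOT NOT s) OR NOT s   (De Morgan)
≡ ((NOT s OR p OR r) AND (NOT r OR (s AND NOT p)) AND NOT NOT s) OR NOT s   (double negation)
≡ ((NOT s OR p OR r) AND (NOT r OR (s AND NOT p)) AND s) OR NOT s   (double negation)
≡ (NOT s OR p OR r OR NOT s) AND (NOT r OR s OR NOT s) AND (NOT r OR NOT p OR NOT s) AND (s OR NOT s)   (distribute OR over AND)
≡ (NOT s OR p OR r) AND (NOT r OR NOT p OR NOT s)   (simplify)

(NOT s OR p OR r) AND (NOT r OR NOT p OR NOT s)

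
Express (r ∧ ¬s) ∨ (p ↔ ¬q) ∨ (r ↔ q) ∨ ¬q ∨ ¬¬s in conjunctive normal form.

(r ∧ ¬s) ∨ (p ↔ ¬q) ∨ (r ↔ q) ∨ ¬q ∨ ¬¬s
= (r ∧ ¬s) ∨ ((p → ¬q) ∧ (¬q → p)) ∨ (r ↔ q) ∨ ¬q ∨ ¬¬s   [eliminate ↔]
= (r ∧ ¬s) ∨ ((¬p ∨ ¬q) ∧ (¬q → p)) ∨ (r ↔ q) ∨ ¬q ∨ ¬¬s   [eliminate →]
= (r ∧ ¬s) ∨ ((¬p ∨ ¬q) ∧ (¬¬q ∨ p)) ∨ (r ↔ q) ∨ ¬q ∨ ¬¬s   [eliminate →]
= (r ∧ ¬s) ∨ ((¬p ∨ ¬q) ∧ (¬¬q ∨ p)) ∨ ((r → q) ∧ (q → r)) ∨ ¬q ∨ ¬¬s   [eliminate ↔]
= (r ∧ ¬s) ∨ ((¬p ∨ ¬q) ∧ (¬¬q ∨ p)) ∨ ((¬r ∨ q) ∧ (q → r)) ∨ ¬q ∨ ¬¬s   [eliminate →]
= (r ∧ ¬s) ∨ ((¬p ∨ ¬q) ∧ (¬¬q ∨ p)) ∨ ((¬r ∨ q) ∧ (¬q ∨ r)) ∨ ¬q ∨ ¬¬s   [eliminate →]
= (r ∧ ¬s) ∨ ((¬p ∨ ¬q) ∧ (q ∨ p)) ∨ ((¬r ∨ q) ∧ (¬q ∨ r)) ∨ ¬q ∨ ¬¬s   [double negation]
= (r ∧ ¬s) ∨ ((¬p ∨ ¬q) ∧ (q ∨ p)) ∨ ((¬r ∨ q) ∧ (¬q ∨ r)) ∨ ¬q ∨ s   [double negation]
= (r ∨ ¬p ∨ ¬q ∨ ¬r ∨ q ∨ ¬q ∨ s) ∧ (r ∨ ¬p ∨ ¬q ∨ ¬q ∨ r ∨ ¬q ∨ s) ∧ (r ∨ q ∨ p ∨ ¬r ∨ q ∨ ¬q ∨ s) ∧ (r ∨ q ∨ p ∨ ¬q ∨ r ∨ ¬q ∨ s) ∧ (¬s ∨ ¬p ∨ ¬q ∨ ¬r ∨ q ∨ ¬q ∨ s) ∧ (¬s ∨ ¬p ∨ ¬q ∨ ¬q ∨ r ∨ ¬q ∨ s) ∧ (¬s ∨ q ∨ p ∨ ¬r ∨ q ∨ ¬q ∨ s) ∧ (¬s ∨ q ∨ p ∨ ¬q ∨ r ∨ ¬q ∨ s)   [distribute ∨ over ∧]
= r ∨ ¬p ∨ ¬q ∨ s   [simplify]

r ∨ ¬p ∨ ¬q ∨ s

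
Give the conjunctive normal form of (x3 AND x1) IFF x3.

(x3 AND x1) IFF x3
= ((x3 AND x1) IMPLIES x3) AND (x3 IMPLIES (x3 AND x1))
= (NOT (x3 AND x1) OR x3) AND (x3 IMPLIES (x3 AND x1))
= (NOT (x3 AND x1) OR x3) AND (NOT x3 OR (x3 AND x1))
= (NOT x3 OR NOT x1 OR x3) AND (NOT x3 OR (x3 AND x1))
= (NOT x3 OR NOT x1 OR x3) AND (NOT x3 OR x3) AND (NOT x3 OR x1)
= NOT x3 OR x1

NOT x3 OR x1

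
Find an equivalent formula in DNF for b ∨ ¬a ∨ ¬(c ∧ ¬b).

b ∨ ¬a ∨ ¬c

b ∨ ¬a ∨ ¬(c ∧ ¬b)
= b ∨ ¬a ∨ ¬c ∨ ¬¬b   [De Morgan]
= b ∨ ¬a ∨ ¬c ∨ b   [double negation]
= b ∨ ¬a ∨ ¬c   [simplify]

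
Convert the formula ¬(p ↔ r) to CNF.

¬(p ↔ r)
≡ ¬((p → r) ∧ (r → p))
≡ ¬((¬p ∨ r) ∧ (r → p))
≡ ¬((¬p ∨ r) ∧ (¬r ∨ p))
≡ ¬(¬p ∨ r) ∨ ¬(¬r ∨ p)
≡ (¬¬p ∧ ¬r) ∨ ¬(¬r ∨ p)
≡ (p ∧ ¬r) ∨ ¬(¬r ∨ p)
≡ (p ∧ ¬r) ∨ (¬¬r ∧ ¬p)
≡ (p ∧ ¬r) ∨ (r ∧ ¬p)
≡ (p ∨ r) ∧ (p ∨ ¬p) ∧ (¬r ∨ r) ∧ (¬r ∨ ¬p)
≡ (p ∨ r) ∧ (¬r ∨ ¬p)

(p ∨ r) ∧ (¬r ∨ ¬p)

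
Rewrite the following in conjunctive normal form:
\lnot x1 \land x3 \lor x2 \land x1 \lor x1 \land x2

(\lnot x1 \lor x2) \land (x3 \lor x2) \land (x3 \lor x1)

\lnot x1 \land x3 \lor x2 \land x1 \lor x1 \land x2
≡ (\lnot x1 \lor x2 \lor x1) \land (\lnot x1 \lor x2 \lor x2) \land (\lnot x1 \lor x1 \lor x1) \land (\lnot x1 \lor x1 \lor x2) \land (x3 \lor x2 \lor x1) \land (x3 \lor x2 \lor x2) \land (x3 \lor x1 \lor x1) \land (x3 \lor x1 \lor x2)
≡ (\lnot x1 \lor x2) \land (x3 \lor x2) \land (x3 \lor x1)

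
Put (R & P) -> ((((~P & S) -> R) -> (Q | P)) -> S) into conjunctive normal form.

~R | ~P | S

(R & P) -> ((((~P & S) -> R) -> (Q | P)) -> S)
⇔ ~(R & P) | ((((~P & S) -> R) -> (Q | P)) -> S)   [eliminate ->]
⇔ ~(R & P) | ~(((~P & S) -> R) -> (Q | P)) | S   [eliminate ->]
⇔ ~(R & P) | ~(~((~P & S) -> R) | Q | P) | S   [eliminate ->]
⇔ ~(R & P) | ~(~(~(~P & S) | R) | Q | P) | S   [eliminate ->]
⇔ ~R | ~P | ~(~(~(~P & S) | R) | Q | P) | S   [De Morgan]
⇔ ~R | ~P | (~~(~(~P & S) | R) & ~Q & ~P) | S   [De Morgan]
⇔ ~R | ~P | ((~(~P & S) | R) & ~Q & ~P) | S   [double negation]
⇔ ~R | ~P | ((~~P | ~S | R) & ~Q & ~P) | S   [De Morgan]
⇔ ~R | ~P | ((P | ~S | R) & ~Q & ~P) | S   [double negation]
⇔ (~R | ~P | P | ~S | R | S) & (~R | ~P | ~Q | S) & (~R | ~P | ~P | S)   [distribute | over &]
⇔ ~R | ~P | S   [simplify]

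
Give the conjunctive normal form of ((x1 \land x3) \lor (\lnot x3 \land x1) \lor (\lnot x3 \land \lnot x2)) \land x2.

(x1 \lor \lnot x3) \land (x1 \lor \lnot x2) \land x2

((x1 \land x3) \lor (\lnot x3 \land x1) \lor (\lnot x3 \land \lnot x2)) \land x2
≡ (x1 \lor \lnot x3 \lor \lnot x3) \land (x1 \lor \lnot x3 \lor \lnot x2) \land (x1 \lor x1 \lor \lnot x3) \land (x1 \lor x1 \lor \lnot x2) \land (x3 \lor \lnot x3 \lor \lnot x3) \land (x3 \lor \lnot x3 \lor \lnot x2) \land (x3 \lor x1 \lor \lnot x3) \land (x3 \lor x1 \lor \lnot x2) \land x2   [distribute \lor over \land]
≡ (x1 \lor \lnot x3) \land (x1 \lor \lnot x2) \land x2   [simplify]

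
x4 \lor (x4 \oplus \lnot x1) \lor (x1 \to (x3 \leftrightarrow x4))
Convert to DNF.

x4 \lor (x4 \oplus \lnot x1) \lor (x1 \to (x3 \leftrightarrow x4))
= x4 \lor (x4 \land \lnot \lnot x1) \lor (\lnot x4 \land \lnot x1) \lor (x1 \to (x3 \leftrightarrow x4))
= x4 \lor (x4 \land \lnot \lnot x1) \lor (\lnot x4 \land \lnot x1) \lor \lnot x1 \lor (x3 \leftrightarrow x4)
= x4 \lor (x4 \land \lnot \lnot x1) \lor (\lnot x4 \land \lnot x1) \lor \lnot x1 \lor ((x3 \to x4) \land (x4 \to x3))
= x4 \lor (x4 \land \lnot \lnot x1) \lor (\lnot x4 \land \lnot x1) \lor \lnot x1 \lor ((\lnot x3 \lor x4) \land (x4 \to x3))
= x4 \lor (x4 \land \lnot \lnot x1) \lor (\lnot x4 \land \lnot x1) \lor \lnot x1 \lor ((\lnot x3 \lor x4) \land (\lnot x4 \lor x3))
= x4 \lor (x4 \land x1) \lor (\lnot x4 \land \lnot x1) \lor \lnot x1 \lor ((\lnot x3 \lor x4) \land (\lnot x4 \lor x3))
= x4 \lor (x4 \land x1) \lor (\lnot x4 \land \lnot x1) \lor \lnot x1 \lor (\lnot x3 \land \lnot x4) \lor (\lnot x3 \land x3) \lor (x4 \land \lnot x4) \lor (x4 \land x3)
= x4 \lor \lnot x1 \lor (\lnot x3 \land \lnot x4)

x4 \lor \lnot x1 \lor (\lnot x3 \land \lnot x4)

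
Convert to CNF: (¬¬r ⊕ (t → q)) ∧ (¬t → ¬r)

(r ∨ ¬t ∨ q) ∧ (¬r ∨ t) ∧ (¬r ∨ ¬q)

(¬¬r ⊕ (t → q)) ∧ (¬t → ¬r)
≡ (¬¬r ∨ (t → q)) ∧ ¬(¬¬r ∧ (t → q)) ∧ (¬t → ¬r)   [expand ⊕]
≡ (¬¬r ∨ ¬t ∨ q) ∧ ¬(¬¬r ∧ (t → q)) ∧ (¬t → ¬r)   [eliminate →]
≡ (¬¬r ∨ ¬t ∨ q) ∧ ¬(¬¬r ∧ (¬t ∨ q)) ∧ (¬t → ¬r)   [eliminate →]
≡ (¬¬r ∨ ¬t ∨ q) ∧ ¬(¬¬r ∧ (¬t ∨ q)) ∧ (¬¬t ∨ ¬r)   [eliminate →]
≡ (r ∨ ¬t ∨ q) ∧ ¬(¬¬r ∧ (¬t ∨ q)) ∧ (¬¬t ∨ ¬r)   [double negation]
≡ (r ∨ ¬t ∨ q) ∧ (¬¬¬r ∨ ¬(¬t ∨ q)) ∧ (¬¬t ∨ ¬r)   [De Morgan]
≡ (r ∨ ¬t ∨ q) ∧ (¬r ∨ ¬(¬t ∨ q)) ∧ (¬¬t ∨ ¬r)   [double negation]
≡ (r ∨ ¬t ∨ q) ∧ (¬r ∨ (¬¬t ∧ ¬q)) ∧ (¬¬t ∨ ¬r)   [De Morgan]
≡ (r ∨ ¬t ∨ q) ∧ (¬r ∨ (t ∧ ¬q)) ∧ (¬¬t ∨ ¬r)   [double negation]
≡ (r ∨ ¬t ∨ q) ∧ (¬r ∨ (t ∧ ¬q)) ∧ (t ∨ ¬r)   [double negation]
≡ (r ∨ ¬t ∨ q) ∧ (¬r ∨ t) ∧ (¬r ∨ ¬q) ∧ (t ∨ ¬r)   [distribute ∨ over ∧]
≡ (r ∨ ¬t ∨ q) ∧ (¬r ∨ t) ∧ (¬r ∨ ¬q)   [simplify]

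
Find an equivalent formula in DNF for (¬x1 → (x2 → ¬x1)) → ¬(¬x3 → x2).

(¬x1 → (x2 → ¬x1)) → ¬(¬x3 → x2)
= ¬(¬x1 → (x2 → ¬x1)) ∨ ¬(¬x3 → x2)   [eliminate →]
= ¬(¬¬x1 ∨ (x2 → ¬x1)) ∨ ¬(¬x3 → x2)   [eliminate →]
= ¬(¬¬x1 ∨ ¬x2 ∨ ¬x1) ∨ ¬(¬x3 → x2)   [eliminate →]
= ¬(¬¬x1 ∨ ¬x2 ∨ ¬x1) ∨ ¬(¬¬x3 ∨ x2)   [eliminate →]
= (¬¬¬x1 ∧ ¬¬x2 ∧ ¬¬x1) ∨ ¬(¬¬x3 ∨ x2)   [De Morgan]
= (¬x1 ∧ ¬¬x2 ∧ ¬¬x1) ∨ ¬(¬¬x3 ∨ x2)   [double negation]
= (¬x1 ∧ x2 ∧ ¬¬x1) ∨ ¬(¬¬x3 ∨ x2)   [double negation]
= (¬x1 ∧ x2 ∧ x1) ∨ ¬(¬¬x3 ∨ x2)   [double negation]
= (¬x1 ∧ x2 ∧ x1) ∨ (¬¬¬x3 ∧ ¬x2)   [De Morgan]
= (¬x1 ∧ x2 ∧ x1) ∨ (¬x3 ∧ ¬x2)   [double negation]
= ¬x3 ∧ ¬x2   [simplify]

¬x3 ∧ ¬x2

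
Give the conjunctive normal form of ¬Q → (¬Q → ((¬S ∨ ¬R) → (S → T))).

¬Q → (¬Q → ((¬S ∨ ¬R) → (S → T)))
≡ ¬¬Q ∨ (¬Q → ((¬S ∨ ¬R) → (S → T)))   [eliminate →]
≡ ¬¬Q ∨ ¬¬Q ∨ ((¬S ∨ ¬R) → (S → T))   [eliminate →]
≡ ¬¬Q ∨ ¬¬Q ∨ ¬(¬S ∨ ¬R) ∨ (S → T)   [eliminate →]
≡ ¬¬Q ∨ ¬¬Q ∨ ¬(¬S ∨ ¬R) ∨ ¬S ∨ T   [eliminate →]
≡ Q ∨ ¬¬Q ∨ ¬(¬S ∨ ¬R) ∨ ¬S ∨ T   [double negation]
≡ Q ∨ Q ∨ ¬(¬S ∨ ¬R) ∨ ¬S ∨ T   [double negation]
≡ Q ∨ Q ∨ (¬¬S ∧ ¬¬R) ∨ ¬S ∨ T   [De Morgan]
≡ Q ∨ Q ∨ (S ∧ ¬¬R) ∨ ¬S ∨ T   [double negation]
≡ Q ∨ Q ∨ (S ∧ R) ∨ ¬S ∨ T   [double negation]
≡ (Q ∨ Q ∨ S ∨ ¬S ∨ T) ∧ (Q ∨ Q ∨ R ∨ ¬S ∨ T)   [distribute ∨ over ∧]
≡ Q ∨ R ∨ ¬S ∨ T   [simplify]

Q ∨ R ∨ ¬S ∨ T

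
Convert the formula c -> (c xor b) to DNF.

c -> (c xor b)
⇔ ~c | (c xor b)   — eliminate ->
⇔ ~c | (c & ~b) | (~c & b)   — expand xor
⇔ ~c | (c & ~b)   — simplify

~c | (c & ~b)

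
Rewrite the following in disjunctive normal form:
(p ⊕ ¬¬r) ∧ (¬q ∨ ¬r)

(p ⊕ ¬¬r) ∧ (¬q ∨ ¬r)
≡ ((p ∧ ¬¬¬r) ∨ (¬p ∧ ¬¬r)) ∧ (¬q ∨ ¬r)
≡ ((p ∧ ¬r) ∨ (¬p ∧ ¬¬r)) ∧ (¬q ∨ ¬r)
≡ ((p ∧ ¬r) ∨ (¬p ∧ r)) ∧ (¬q ∨ ¬r)
≡ (p ∧ ¬r ∧ ¬q) ∨ (p ∧ ¬r ∧ ¬r) ∨ (¬p ∧ r ∧ ¬q) ∨ (¬p ∧ r ∧ ¬r)
≡ (p ∧ ¬r) ∨ (¬p ∧ r ∧ ¬q)

(p ∧ ¬r) ∨ (¬p ∧ r ∧ ¬q)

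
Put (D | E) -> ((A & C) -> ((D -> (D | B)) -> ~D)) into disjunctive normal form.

(D | E) -> ((A & C) -> ((D -> (D | B)) -> ~D))
≡ ~(D | E) | ((A & C) -> ((D -> (D | B)) -> ~D))   [eliminate ->]
≡ ~(D | E) | ~(A & C) | ((D -> (D | B)) -> ~D)   [eliminate ->]
≡ ~(D | E) | ~(A & C) | ~(D -> (D | B)) | ~D   [eliminate ->]
≡ ~(D | E) | ~(A & C) | ~(~D | D | B) | ~D   [eliminate ->]
≡ (~D & ~E) | ~(A & C) | ~(~D | D | B) | ~D   [De Morgan]
≡ (~D & ~E) | ~A | ~C | ~(~D | D | B) | ~D   [De Morgan]
≡ (~D & ~E) | ~A | ~C | (~~D & ~D & ~B) | ~D   [De Morgan]
≡ (~D & ~E) | ~A | ~C | (D & ~D & ~B) | ~D   [double negation]
≡ ~A | ~C | ~D   [simplify]

~A | ~C | ~D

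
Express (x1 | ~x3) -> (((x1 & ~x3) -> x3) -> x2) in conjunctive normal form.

(~x1 | ~x3 | x2) & (x3 | x1 | x2)

(x1 | ~x3) -> (((x1 & ~x3) -> x3) -> x2)
⇔ ~(x1 | ~x3) | (((x1 & ~x3) -> x3) -> x2)   [eliminate ->]
⇔ ~(x1 | ~x3) | ~((x1 & ~x3) -> x3) | x2   [eliminate ->]
⇔ ~(x1 | ~x3) | ~(~(x1 & ~x3) | x3) | x2   [eliminate ->]
⇔ (~x1 & ~~x3) | ~(~(x1 & ~x3) | x3) | x2   [De Morgan]
⇔ (~x1 & x3) | ~(~(x1 & ~x3) | x3) | x2   [double negation]
⇔ (~x1 & x3) | (~~(x1 & ~x3) & ~x3) | x2   [De Morgan]
⇔ (~x1 & x3) | (x1 & ~x3 & ~x3) | x2   [double negation]
⇔ (~x1 | x1 | x2) & (~x1 | ~x3 | x2) & (~x1 | ~x3 | x2) & (x3 | x1 | x2) & (x3 | ~x3 | x2) & (x3 | ~x3 | x2)   [distribute | over &]
⇔ (~x1 | ~x3 | x2) & (x3 | x1 | x2)   [simplify]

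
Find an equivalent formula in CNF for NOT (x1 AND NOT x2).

NOT x1 OR x2

NOT (x1 AND NOT x2)
⇔ NOT x1 OR NOT NOT x2   [De Morgan]
⇔ NOT x1 OR x2   [double negation]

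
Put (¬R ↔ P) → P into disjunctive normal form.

(¬R ∧ ¬P) ∨ P

(¬R ↔ P) → P
= ¬(¬R ↔ P) ∨ P
= ¬((¬R → P) ∧ (P → ¬R)) ∨ P
= ¬((¬¬R ∨ P) ∧ (P → ¬R)) ∨ P
= ¬((¬¬R ∨ P) ∧ (¬P ∨ ¬R)) ∨ P
= ¬(¬¬R ∨ P) ∨ ¬(¬P ∨ ¬R) ∨ P
= (¬¬¬R ∧ ¬P) ∨ ¬(¬P ∨ ¬R) ∨ P
= (¬R ∧ ¬P) ∨ ¬(¬P ∨ ¬R) ∨ P
= (¬R ∧ ¬P) ∨ (¬¬P ∧ ¬¬R) ∨ P
= (¬R ∧ ¬P) ∨ (P ∧ ¬¬R) ∨ P
= (¬R ∧ ¬P) ∨ (P ∧ R) ∨ P
= (¬R ∧ ¬P) ∨ P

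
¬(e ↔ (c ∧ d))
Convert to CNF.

¬(e ↔ (c ∧ d))
≡ ¬((e → (c ∧ d)) ∧ ((c ∧ d) → e))   (eliminate ↔)
≡ ¬((¬e ∨ (c ∧ d)) ∧ ((c ∧ d) → e))   (eliminate →)
≡ ¬((¬e ∨ (c ∧ d)) ∧ (¬(c ∧ d) ∨ e))   (eliminate →)
≡ ¬(¬e ∨ (c ∧ d)) ∨ ¬(¬(c ∧ d) ∨ e)   (De Morgan)
≡ (¬¬e ∧ ¬(c ∧ d)) ∨ ¬(¬(c ∧ d) ∨ e)   (De Morgan)
≡ (e ∧ ¬(c ∧ d)) ∨ ¬(¬(c ∧ d) ∨ e)   (double negation)
≡ (e ∧ (¬c ∨ ¬d)) ∨ ¬(¬(c ∧ d) ∨ e)   (De Morgan)
≡ (e ∧ (¬c ∨ ¬d)) ∨ (¬¬(c ∧ d) ∧ ¬e)   (De Morgan)
≡ (e ∧ (¬c ∨ ¬d)) ∨ (c ∧ d ∧ ¬e)   (double negation)
≡ (e ∨ c) ∧ (e ∨ d) ∧ (e ∨ ¬e) ∧ (¬c ∨ ¬d ∨ c) ∧ (¬c ∨ ¬d ∨ d) ∧ (¬c ∨ ¬d ∨ ¬e)   (distribute ∨ over ∧)
≡ (e ∨ c) ∧ (e ∨ d) ∧ (¬c ∨ ¬d ∨ ¬e)   (simplify)

(e ∨ c) ∧ (e ∨ d) ∧ (¬c ∨ ¬d ∨ ¬e)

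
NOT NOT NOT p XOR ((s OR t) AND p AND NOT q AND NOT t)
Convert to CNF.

NOT NOT NOT p XOR ((s OR t) AND p AND NOT q AND NOT t)
≡ (NOT NOT NOT p OR ((s OR t) AND p AND NOT q AND NOT t)) AND NOT (NOT NOT NOT p AND (s OR t) AND p AND NOT q AND NOT t)   [expand XOR]
≡ (NOT p OR ((s OR t) AND p AND NOT q AND NOT t)) AND NOT (NOT NOT NOT p AND (s OR t) AND p AND NOT q AND NOT t)   [double negation]
≡ (NOT p OR ((s OR t) AND p AND NOT q AND NOT t)) AND (NOT NOT NOT NOT p OR NOT (s OR t) OR NOT p OR NOT NOT q OR NOT NOT t)   [De Morgan]
≡ (NOT p OR ((s OR t) AND p AND NOT q AND NOT t)) AND (NOT NOT p OR NOT (s OR t) OR NOT p OR NOT NOT q OR NOT NOT t)   [double negation]
≡ (NOT p OR ((s OR t) AND p AND NOT q AND NOT t)) AND (p OR NOT (s OR t) OR NOT p OR NOT NOT q OR NOT NOT t)   [double negation]
≡ (NOT p OR ((s OR t) AND p AND NOT q AND NOT t)) AND (p OR (NOT s AND NOT t) OR NOT p OR NOT NOT q OR NOT NOT t)   [De Morgan]
≡ (NOT p OR ((s OR t) AND p AND NOT q AND NOT t)) AND (p OR (NOT s AND NOT t) OR NOT p OR q OR NOT NOT t)   [double negation]
≡ (NOT p OR ((s OR t) AND p AND NOT q AND NOT t)) AND (p OR (NOT s AND NOT t) OR NOT p OR q OR t)   [double negation]
≡ (NOT p OR s OR t) AND (NOT p OR p) AND (NOT p OR NOT q) AND (NOT p OR NOT t) AND (p OR NOT s OR NOT p OR q OR t) AND (p OR NOT t OR NOT p OR q OR t)   [distribute OR over AND]
≡ (NOT p OR s OR t) AND (NOT p OR NOT q) AND (NOT p OR NOT t)   [simplify]

(NOT p OR s OR t) AND (NOT p OR NOT q) AND (NOT p OR NOT t)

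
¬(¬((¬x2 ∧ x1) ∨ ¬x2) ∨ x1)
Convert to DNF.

¬x2 ∧ ¬x1

¬(¬((¬x2 ∧ x1) ∨ ¬x2) ∨ x1)
≡ ¬¬((¬x2 ∧ x1) ∨ ¬x2) ∧ ¬x1   [De Morgan]
≡ ((¬x2 ∧ x1) ∨ ¬x2) ∧ ¬x1   [double negation]
≡ (¬x2 ∧ x1 ∧ ¬x1) ∨ (¬x2 ∧ ¬x1)   [distribute ∧ over ∨]
≡ ¬x2 ∧ ¬x1   [simplify]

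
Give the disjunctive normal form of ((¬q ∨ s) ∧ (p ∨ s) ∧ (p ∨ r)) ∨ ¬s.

((¬q ∨ s) ∧ (p ∨ s) ∧ (p ∨ r)) ∨ ¬s
≡ (¬q ∧ p ∧ p) ∨ (¬q ∧ p ∧ r) ∨ (¬q ∧ s ∧ p) ∨ (¬q ∧ s ∧ r) ∨ (s ∧ p ∧ p) ∨ (s ∧ p ∧ r) ∨ (s ∧ s ∧ p) ∨ (s ∧ s ∧ r) ∨ ¬s   [distribute ∧ over ∨]
≡ (¬q ∧ p) ∨ (s ∧ p) ∨ (s ∧ r) ∨ ¬s   [simplify]

(¬q ∧ p) ∨ (s ∧ p) ∨ (s ∧ r) ∨ ¬s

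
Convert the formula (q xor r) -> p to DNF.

(q xor r) -> p
= ~(q xor r) | p   [eliminate ->]
= ~((q & ~r) | (~q & r)) | p   [expand xor]
= (~(q & ~r) & ~(~q & r)) | p   [De Morgan]
= ((~q | ~~r) & ~(~q & r)) | p   [De Morgan]
= ((~q | r) & ~(~q & r)) | p   [double negation]
= ((~q | r) & (~~q | ~r)) | p   [De Morgan]
= ((~q | r) & (q | ~r)) | p   [double negation]
= (~q & q) | (~q & ~r) | (r & q) | (r & ~r) | p   [distribute & over |]
= (~q & ~r) | (r & q) | p   [simplify]

(~q & ~r) | (r & q) | p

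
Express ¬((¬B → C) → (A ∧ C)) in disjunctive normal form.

(B ∧ ¬A) ∨ (B ∧ ¬C) ∨ (C ∧ ¬A)

¬((¬B → C) → (A ∧ C))
≡ ¬(¬(¬B → C) ∨ (A ∧ C))   [eliminate →]
≡ ¬(¬(¬¬B ∨ C) ∨ (A ∧ C))   [eliminate →]
≡ ¬¬(¬¬B ∨ C) ∧ ¬(A ∧ C)   [De Morgan]
≡ (¬¬B ∨ C) ∧ ¬(A ∧ C)   [double negation]
≡ (B ∨ C) ∧ ¬(A ∧ C)   [double negation]
≡ (B ∨ C) ∧ (¬A ∨ ¬C)   [De Morgan]
≡ (B ∧ ¬A) ∨ (B ∧ ¬C) ∨ (C ∧ ¬A) ∨ (C ∧ ¬C)   [distribute ∧ over ∨]
≡ (B ∧ ¬A) ∨ (B ∧ ¬C) ∨ (C ∧ ¬A)   [simplify]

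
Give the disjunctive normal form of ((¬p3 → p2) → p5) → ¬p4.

((¬p3 → p2) → p5) → ¬p4
≡ ¬((¬p3 → p2) → p5) ∨ ¬p4   [eliminate →]
≡ ¬(¬(¬p3 → p2) ∨ p5) ∨ ¬p4   [eliminate →]
≡ ¬(¬(¬¬p3 ∨ p2) ∨ p5) ∨ ¬p4   [eliminate →]
≡ (¬¬(¬¬p3 ∨ p2) ∧ ¬p5) ∨ ¬p4   [De Morgan]
≡ ((¬¬p3 ∨ p2) ∧ ¬p5) ∨ ¬p4   [double negation]
≡ ((p3 ∨ p2) ∧ ¬p5) ∨ ¬p4   [double negation]
≡ (p3 ∧ ¬p5) ∨ (p2 ∧ ¬p5) ∨ ¬p4   [distribute ∧ over ∨]

(p3 ∧ ¬p5) ∨ (p2 ∧ ¬p5) ∨ ¬p4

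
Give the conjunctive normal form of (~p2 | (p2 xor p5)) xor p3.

(~p2 | ~p5 | p3) & (p2 | ~p3) & (~p2 | p5 | ~p3)

(~p2 | (p2 xor p5)) xor p3
≡ (~p2 | (p2 xor p5) | p3) & ~((~p2 | (p2 xor p5)) & p3)   (expand xor)
≡ (~p2 | ((p2 | p5) & ~(p2 & p5)) | p3) & ~((~p2 | (p2 xor p5)) & p3)   (expand xor)
≡ (~p2 | ((p2 | p5) & ~(p2 & p5)) | p3) & ~((~p2 | ((p2 | p5) & ~(p2 & p5))) & p3)   (expand xor)
≡ (~p2 | ((p2 | p5) & (~p2 | ~p5)) | p3) & ~((~p2 | ((p2 | p5) & ~(p2 & p5))) & p3)   (De Morgan)
≡ (~p2 | ((p2 | p5) & (~p2 | ~p5)) | p3) & (~(~p2 | ((p2 | p5) & ~(p2 & p5))) | ~p3)   (De Morgan)
≡ (~p2 | ((p2 | p5) & (~p2 | ~p5)) | p3) & ((~~p2 & ~((p2 | p5) & ~(p2 & p5))) | ~p3)   (De Morgan)
≡ (~p2 | ((p2 | p5) & (~p2 | ~p5)) | p3) & ((p2 & ~((p2 | p5) & ~(p2 & p5))) | ~p3)   (double negation)
≡ (~p2 | ((p2 | p5) & (~p2 | ~p5)) | p3) & ((p2 & (~(p2 | p5) | ~~(p2 & p5))) | ~p3)   (De Morgan)
≡ (~p2 | ((p2 | p5) & (~p2 | ~p5)) | p3) & ((p2 & ((~p2 & ~p5) | ~~(p2 & p5))) | ~p3)   (De Morgan)
≡ (~p2 | ((p2 | p5) & (~p2 | ~p5)) | p3) & ((p2 & ((~p2 & ~p5) | (p2 & p5))) | ~p3)   (double negation)
≡ (~p2 | p2 | p5 | p3) & (~p2 | ~p2 | ~p5 | p3) & (p2 | ~p3) & (~p2 | p2 | ~p3) & (~p2 | p5 | ~p3) & (~p5 | p2 | ~p3) & (~p5 | p5 | ~p3)   (distribute | over &)
≡ (~p2 | ~p5 | p3) & (p2 | ~p3) & (~p2 | p5 | ~p3)   (simplify)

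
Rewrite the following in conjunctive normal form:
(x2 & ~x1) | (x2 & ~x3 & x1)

(x2 & ~x1) | (x2 & ~x3 & x1)
⇔ (x2 | x2) & (x2 | ~x3) & (x2 | x1) & (~x1 | x2) & (~x1 | ~x3) & (~x1 | x1)   — distribute | over &
⇔ x2 & (~x1 | ~x3)   — simplify

x2 & (~x1 | ~x3)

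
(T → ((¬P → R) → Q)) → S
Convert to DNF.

T ∧ P ∧ ¬Q ∨ T ∧ R ∧ ¬Q ∨ S

(T → ((¬P → R) → Q)) → S
≡ ¬(T → ((¬P → R) → Q)) ∨ S
≡ ¬(¬T ∨ ((¬P → R) → Q)) ∨ S
≡ ¬(¬T ∨ ¬(¬P → R) ∨ Q) ∨ S
≡ ¬(¬T ∨ ¬(¬¬P ∨ R) ∨ Q) ∨ S
≡ ¬¬T ∧ ¬¬(¬¬P ∨ R) ∧ ¬Q ∨ S
≡ T ∧ ¬¬(¬¬P ∨ R) ∧ ¬Q ∨ S
≡ T ∧ (¬¬P ∨ R) ∧ ¬Q ∨ S
≡ T ∧ (P ∨ R) ∧ ¬Q ∨ S
≡ T ∧ P ∧ ¬Q ∨ T ∧ R ∧ ¬Q ∨ S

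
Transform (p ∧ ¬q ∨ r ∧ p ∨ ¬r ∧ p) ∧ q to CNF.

p ∧ q

(p ∧ ¬q ∨ r ∧ p ∨ ¬r ∧ p) ∧ q
≡ (p ∨ r ∨ ¬r) ∧ (p ∨ r ∨ p) ∧ (p ∨ p ∨ ¬r) ∧ (p ∨ p ∨ p) ∧ (¬q ∨ r ∨ ¬r) ∧ (¬q ∨ r ∨ p) ∧ (¬q ∨ p ∨ ¬r) ∧ (¬q ∨ p ∨ p) ∧ q   (distribute ∨ over ∧)
≡ p ∧ q   (simplify)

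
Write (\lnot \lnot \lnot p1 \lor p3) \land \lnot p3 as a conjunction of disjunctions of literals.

(\lnot \lnot \lnot p1 \lor p3) \land \lnot p3
≡ (\lnot p1 \lor p3) \land \lnot p3

(\lnot p1 \lor p3) \land \lnot p3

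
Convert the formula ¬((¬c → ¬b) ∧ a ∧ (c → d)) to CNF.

(¬c ∨ ¬a ∨ ¬d) ∧ (b ∨ ¬a ∨ c) ∧ (b ∨ ¬a ∨ ¬d)

¬((¬c → ¬b) ∧ a ∧ (c → d))
= ¬((¬¬c ∨ ¬b) ∧ a ∧ (c → d))   [eliminate →]
= ¬((¬¬c ∨ ¬b) ∧ a ∧ (¬c ∨ d))   [eliminate →]
= ¬(¬¬c ∨ ¬b) ∨ ¬a ∨ ¬(¬c ∨ d)   [De Morgan]
= (¬¬¬c ∧ ¬¬b) ∨ ¬a ∨ ¬(¬c ∨ d)   [De Morgan]
= (¬c ∧ ¬¬b) ∨ ¬a ∨ ¬(¬c ∨ d)   [double negation]
= (¬c ∧ b) ∨ ¬a ∨ ¬(¬c ∨ d)   [double negation]
= (¬c ∧ b) ∨ ¬a ∨ (¬¬c ∧ ¬d)   [De Morgan]
= (¬c ∧ b) ∨ ¬a ∨ (c ∧ ¬d)   [double negation]
= (¬c ∨ ¬a ∨ c) ∧ (¬c ∨ ¬a ∨ ¬d) ∧ (b ∨ ¬a ∨ c) ∧ (b ∨ ¬a ∨ ¬d)   [distribute ∨ over ∧]
= (¬c ∨ ¬a ∨ ¬d) ∧ (b ∨ ¬a ∨ c) ∧ (b ∨ ¬a ∨ ¬d)   [simplify]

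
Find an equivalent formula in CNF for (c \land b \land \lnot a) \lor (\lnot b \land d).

(c \lor \lnot b) \land (c \lor d) \land (b \lor d) \land (\lnot a \lor \lnot b) \land (\lnot a \lor d)

(c \land b \land \lnot a) \lor (\lnot b \land d)
≡ (c \lor \lnot b) \land (c \lor d) \land (b \lor \lnot b) \land (b \lor d) \land (\lnot a \lor \lnot b) \land (\lnot a \lor d)   (distribute \lor over \land)
≡ (c \lor \lnot b) \land (c \lor d) \land (b \lor d) \land (\lnot a \lor \lnot b) \land (\lnot a \lor d)   (simplify)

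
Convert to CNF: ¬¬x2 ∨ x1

x2 ∨ x1

¬¬x2 ∨ x1
≡ x2 ∨ x1   (double negation)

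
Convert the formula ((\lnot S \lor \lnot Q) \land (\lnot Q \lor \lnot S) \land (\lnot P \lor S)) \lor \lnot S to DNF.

(\lnot Q \land \lnot P) \lor (\lnot Q \land S) \lor \lnot S

((\lnot S \lor \lnot Q) \land (\lnot Q \lor \lnot S) \land (\lnot P \lor S)) \lor \lnot S
= (\lnot S \land \lnot Q \land \lnot P) \lor (\lnot S \land \lnot Q \land S) \lor (\lnot S \land \lnot S \land \lnot P) \lor (\lnot S \land \lnot S \land S) \lor (\lnot Q \land \lnot Q \land \lnot P) \lor (\lnot Q \land \lnot Q \land S) \lor (\lnot Q \land \lnot S \land \lnot P) \lor (\lnot Q \land \lnot S \land S) \lor \lnot S   [distribute \land over \lor]
= (\lnot Q \land \lnot P) \lor (\lnot Q \land S) \lor \lnot S   [simplify]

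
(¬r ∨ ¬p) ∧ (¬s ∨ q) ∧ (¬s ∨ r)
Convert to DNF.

(¬r ∨ ¬p) ∧ (¬s ∨ q) ∧ (¬s ∨ r)
≡ ¬r ∧ ¬s ∧ ¬s ∨ ¬r ∧ ¬s ∧ r ∨ ¬r ∧ q ∧ ¬s ∨ ¬r ∧ q ∧ r ∨ ¬p ∧ ¬s ∧ ¬s ∨ ¬p ∧ ¬s ∧ r ∨ ¬p ∧ q ∧ ¬s ∨ ¬p ∧ q ∧ r   (distribute ∧ over ∨)
≡ ¬r ∧ ¬s ∨ ¬p ∧ ¬s ∨ ¬p ∧ q ∧ r   (simplify)

¬r ∧ ¬s ∨ ¬p ∧ ¬s ∨ ¬p ∧ q ∧ r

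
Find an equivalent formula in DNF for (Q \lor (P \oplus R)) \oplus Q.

(Q \lor (P \oplus R)) \oplus Q
= ((Q \lor (P \oplus R)) \land \lnot Q) \lor (\lnot (Q \lor (P \oplus R)) \land Q)   — expand \oplus
= ((Q \lor (P \land \lnot R) \lor (\lnot P \land R)) \land \lnot Q) \lor (\lnot (Q \lor (P \oplus R)) \land Q)   — expand \oplus
= ((Q \lor (P \land \lnot R) \lor (\lnot P \land R)) \land \lnot Q) \lor (\lnot (Q \lor (P \land \lnot R) \lor (\lnot P \land R)) \land Q)   — expand \oplus
= ((Q \lor (P \land \lnot R) \lor (\lnot P \land R)) \land \lnot Q) \lor (\lnot Q \land \lnot (P \land \lnot R) \land \lnot (\lnot P \land R) \land Q)   — De Morgan
= ((Q \lor (P \land \lnot R) \lor (\lnot P \land R)) \land \lnot Q) \lor (\lnot Q \land (\lnot P \lor \lnot \lnot R) \land \lnot (\lnot P \land R) \land Q)   — De Morgan
= ((Q \lor (P \land \lnot R) \lor (\lnot P \land R)) \land \lnot Q) \lor (\lnot Q \land (\lnot P \lor R) \land \lnot (\lnot P \land R) \land Q)   — double negation
= ((Q \lor (P \land \lnot R) \lor (\lnot P \land R)) \land \lnot Q) \lor (\lnot Q \land (\lnot P \lor R) \land (\lnot \lnot P \lor \lnot R) \land Q)   — De Morgan
= ((Q \lor (P \land \lnot R) \lor (\lnot P \land R)) \land \lnot Q) \lor (\lnot Q \land (\lnot P \lor R) \land (P \lor \lnot R) \land Q)   — double negation
= (Q \land \lnot Q) \lor (P \land \lnot R \land \lnot Q) \lor (\lnot P \land R \land \lnot Q) \lor (\lnot Q \land \lnot P \land P \land Q) \lor (\lnot Q \land \lnot P \land \lnot R \land Q) \lor (\lnot Q \land R \land P \land Q) \lor (\lnot Q \land R \land \lnot R \land Q)   — distribute \land over \lor
= (P \land \lnot R \land \lnot Q) \lor (\lnot P \land R \land \lnot Q)   — simplify

(P \land \lnot R \land \lnot Q) \lor (\lnot P \land R \land \lnot Q)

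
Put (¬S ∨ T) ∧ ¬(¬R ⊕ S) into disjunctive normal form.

(¬S ∧ R) ∨ (T ∧ S ∧ ¬R)

(¬S ∨ T) ∧ ¬(¬R ⊕ S)
≡ (¬S ∨ T) ∧ ¬((¬R ∧ ¬S) ∨ (¬¬R ∧ S))   — expand ⊕
≡ (¬S ∨ T) ∧ ¬(¬R ∧ ¬S) ∧ ¬(¬¬R ∧ S)   — De Morgan
≡ (¬S ∨ T) ∧ (¬¬R ∨ ¬¬S) ∧ ¬(¬¬R ∧ S)   — De Morgan
≡ (¬S ∨ T) ∧ (R ∨ ¬¬S) ∧ ¬(¬¬R ∧ S)   — double negation
≡ (¬S ∨ T) ∧ (R ∨ S) ∧ ¬(¬¬R ∧ S)   — double negation
≡ (¬S ∨ T) ∧ (R ∨ S) ∧ (¬¬¬R ∨ ¬S)   — De Morgan
≡ (¬S ∨ T) ∧ (R ∨ S) ∧ (¬R ∨ ¬S)   — double negation
≡ (¬S ∧ R ∧ ¬R) ∨ (¬S ∧ R ∧ ¬S) ∨ (¬S ∧ S ∧ ¬R) ∨ (¬S ∧ S ∧ ¬S) ∨ (T ∧ R ∧ ¬R) ∨ (T ∧ R ∧ ¬S) ∨ (T ∧ S ∧ ¬R) ∨ (T ∧ S ∧ ¬S)   — distribute ∧ over ∨
≡ (¬S ∧ R) ∨ (T ∧ S ∧ ¬R)   — simplify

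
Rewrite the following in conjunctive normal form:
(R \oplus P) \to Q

(R \oplus P) \to Q
≡ \lnot (R \oplus P) \lor Q   [eliminate \to]
≡ \lnot ((R \lor P) \land \lnot (R \land P)) \lor Q   [expand \oplus]
≡ \lnot (R \lor P) \lor \lnot \lnot (R \land P) \lor Q   [De Morgan]
≡ (\lnot R \land \lnot P) \lor \lnot \lnot (R \land P) \lor Q   [De Morgan]
≡ (\lnot R \land \lnot P) \lor (R \land P) \lor Q   [double negation]
≡ (\lnot R \lor R \lor Q) \land (\lnot R \lor P \lor Q) \land (\lnot P \lor R \lor Q) \land (\lnot P \lor P \lor Q)   [distribute \lor over \land]
≡ (\lnot R \lor P \lor Q) \land (\lnot P \lor R \lor Q)   [simplify]

(\lnot R \lor P \lor Q) \land (\lnot P \lor R \lor Q)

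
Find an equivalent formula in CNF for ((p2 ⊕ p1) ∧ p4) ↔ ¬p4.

((p2 ⊕ p1) ∧ p4) ↔ ¬p4
= (((p2 ⊕ p1) ∧ p4) → ¬p4) ∧ (¬p4 → ((p2 ⊕ p1) ∧ p4))   [eliminate ↔]
= (¬((p2 ⊕ p1) ∧ p4) ∨ ¬p4) ∧ (¬p4 → ((p2 ⊕ p1) ∧ p4))   [eliminate →]
= (¬((p2 ∨ p1) ∧ ¬(p2 ∧ p1) ∧ p4) ∨ ¬p4) ∧ (¬p4 → ((p2 ⊕ p1) ∧ p4))   [expand ⊕]
= (¬((p2 ∨ p1) ∧ ¬(p2 ∧ p1) ∧ p4) ∨ ¬p4) ∧ (¬¬p4 ∨ ((p2 ⊕ p1) ∧ p4))   [eliminate →]
= (¬((p2 ∨ p1) ∧ ¬(p2 ∧ p1) ∧ p4) ∨ ¬p4) ∧ (¬¬p4 ∨ ((p2 ∨ p1) ∧ ¬(p2 ∧ p1) ∧ p4))   [expand ⊕]
= (¬(p2 ∨ p1) ∨ ¬¬(p2 ∧ p1) ∨ ¬p4 ∨ ¬p4) ∧ (¬¬p4 ∨ ((p2 ∨ p1) ∧ ¬(p2 ∧ p1) ∧ p4))   [De Morgan]
= ((¬p2 ∧ ¬p1) ∨ ¬¬(p2 ∧ p1) ∨ ¬p4 ∨ ¬p4) ∧ (¬¬p4 ∨ ((p2 ∨ p1) ∧ ¬(p2 ∧ p1) ∧ p4))   [De Morgan]
= ((¬p2 ∧ ¬p1) ∨ (p2 ∧ p1) ∨ ¬p4 ∨ ¬p4) ∧ (¬¬p4 ∨ ((p2 ∨ p1) ∧ ¬(p2 ∧ p1) ∧ p4))   [double negation]
= ((¬p2 ∧ ¬p1) ∨ (p2 ∧ p1) ∨ ¬p4 ∨ ¬p4) ∧ (p4 ∨ ((p2 ∨ p1) ∧ ¬(p2 ∧ p1) ∧ p4))   [double negation]
= ((¬p2 ∧ ¬p1) ∨ (p2 ∧ p1) ∨ ¬p4 ∨ ¬p4) ∧ (p4 ∨ ((p2 ∨ p1) ∧ (¬p2 ∨ ¬p1) ∧ p4))   [De Morgan]
= (¬p2 ∨ p2 ∨ ¬p4 ∨ ¬p4) ∧ (¬p2 ∨ p1 ∨ ¬p4 ∨ ¬p4) ∧ (¬p1 ∨ p2 ∨ ¬p4 ∨ ¬p4) ∧ (¬p1 ∨ p1 ∨ ¬p4 ∨ ¬p4) ∧ (p4 ∨ p2 ∨ p1) ∧ (p4 ∨ ¬p2 ∨ ¬p1) ∧ (p4 ∨ p4)   [distribute ∨ over ∧]
= (¬p2 ∨ p1 ∨ ¬p4) ∧ (¬p1 ∨ p2 ∨ ¬p4) ∧ p4   [simplify]

(¬p2 ∨ p1 ∨ ¬p4) ∧ (¬p1 ∨ p2 ∨ ¬p4) ∧ p4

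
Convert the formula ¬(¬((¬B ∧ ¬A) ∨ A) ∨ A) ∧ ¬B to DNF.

¬(¬((¬B ∧ ¬A) ∨ A) ∨ A) ∧ ¬B
= ¬¬((¬B ∧ ¬A) ∨ A) ∧ ¬A ∧ ¬B   — De Morgan
= ((¬B ∧ ¬A) ∨ A) ∧ ¬A ∧ ¬B   — double negation
= (¬B ∧ ¬A ∧ ¬A ∧ ¬B) ∨ (A ∧ ¬A ∧ ¬B)   — distribute ∧ over ∨
= ¬B ∧ ¬A   — simplify

¬B ∧ ¬A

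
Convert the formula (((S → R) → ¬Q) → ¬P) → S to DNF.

(¬Q ∧ P) ∨ S

(((S → R) → ¬Q) → ¬P) → S
= ¬(((S → R) → ¬Q) → ¬P) ∨ S   (eliminate →)
= ¬(¬((S → R) → ¬Q) ∨ ¬P) ∨ S   (eliminate →)
= ¬(¬(¬(S → R) ∨ ¬Q) ∨ ¬P) ∨ S   (eliminate →)
= ¬(¬(¬(¬S ∨ R) ∨ ¬Q) ∨ ¬P) ∨ S   (eliminate →)
= (¬¬(¬(¬S ∨ R) ∨ ¬Q) ∧ ¬¬P) ∨ S   (De Morgan)
= ((¬(¬S ∨ R) ∨ ¬Q) ∧ ¬¬P) ∨ S   (double negation)
= (((¬¬S ∧ ¬R) ∨ ¬Q) ∧ ¬¬P) ∨ S   (De Morgan)
= (((S ∧ ¬R) ∨ ¬Q) ∧ ¬¬P) ∨ S   (double negation)
= (((S ∧ ¬R) ∨ ¬Q) ∧ P) ∨ S   (double negation)
= (S ∧ ¬R ∧ P) ∨ (¬Q ∧ P) ∨ S   (distribute ∧ over ∨)
= (¬Q ∧ P) ∨ S   (simplify)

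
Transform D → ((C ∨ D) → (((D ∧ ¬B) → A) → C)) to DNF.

¬D ∨ (D ∧ ¬B ∧ ¬A) ∨ C

D → ((C ∨ D) → (((D ∧ ¬B) → A) → C))
⇔ ¬D ∨ ((C ∨ D) → (((D ∧ ¬B) → A) → C))   [eliminate →]
⇔ ¬D ∨ ¬(C ∨ D) ∨ (((D ∧ ¬B) → A) → C)   [eliminate →]
⇔ ¬D ∨ ¬(C ∨ D) ∨ ¬((D ∧ ¬B) → A) ∨ C   [eliminate →]
⇔ ¬D ∨ ¬(C ∨ D) ∨ ¬(¬(D ∧ ¬B) ∨ A) ∨ C   [eliminate →]
⇔ ¬D ∨ (¬C ∧ ¬D) ∨ ¬(¬(D ∧ ¬B) ∨ A) ∨ C   [De Morgan]
⇔ ¬D ∨ (¬C ∧ ¬D) ∨ (¬¬(D ∧ ¬B) ∧ ¬A) ∨ C   [De Morgan]
⇔ ¬D ∨ (¬C ∧ ¬D) ∨ (D ∧ ¬B ∧ ¬A) ∨ C   [double negation]
⇔ ¬D ∨ (D ∧ ¬B ∧ ¬A) ∨ C   [simplify]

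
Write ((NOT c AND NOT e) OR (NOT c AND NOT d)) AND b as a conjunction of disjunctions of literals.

((NOT c AND NOT e) OR (NOT c AND NOT d)) AND b
≡ (NOT c OR NOT c) AND (NOT c OR NOT d) AND (NOT e OR NOT c) AND (NOT e OR NOT d) AND b   [distribute OR over AND]
≡ NOT c AND (NOT e OR NOT d) AND b   [simplify]

NOT c AND (NOT e OR NOT d) AND b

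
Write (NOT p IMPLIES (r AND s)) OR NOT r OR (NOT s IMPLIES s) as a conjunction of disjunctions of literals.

(NOT p IMPLIES (r AND s)) OR NOT r OR (NOT s IMPLIES s)
⇔ NOT NOT p OR (r AND s) OR NOT r OR (NOT s IMPLIES s)   [eliminate IMPLIES]
⇔ NOT NOT p OR (r AND s) OR NOT r OR NOT NOT s OR s   [eliminate IMPLIES]
⇔ p OR (r AND s) OR NOT r OR NOT NOT s OR s   [double negation]
⇔ p OR (r AND s) OR NOT r OR s OR s   [double negation]
⇔ (p OR r OR NOT r OR s OR s) AND (p OR s OR NOT r OR s OR s)   [distribute OR over AND]
⇔ p OR s OR NOT r   [simplify]

p OR s OR NOT r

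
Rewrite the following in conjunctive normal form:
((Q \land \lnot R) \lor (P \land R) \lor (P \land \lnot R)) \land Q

(\lnot R \lor P) \land Q

((Q \land \lnot R) \lor (P \land R) \lor (P \land \lnot R)) \land Q
≡ (Q \lor P \lor P) \land (Q \lor P \lor \lnot R) \land (Q \lor R \lor P) \land (Q \lor R \lor \lnot R) \land (\lnot R \lor P \lor P) \land (\lnot R \lor P \lor \lnot R) \land (\lnot R \lor R \lor P) \land (\lnot R \lor R \lor \lnot R) \land Q   (distribute \lor over \land)
≡ (\lnot R \lor P) \land Q   (simplify)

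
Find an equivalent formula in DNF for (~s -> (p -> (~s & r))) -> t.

(~s & p & ~r) | t

(~s -> (p -> (~s & r))) -> t
≡ ~(~s -> (p -> (~s & r))) | t   [eliminate ->]
≡ ~(~~s | (p -> (~s & r))) | t   [eliminate ->]
≡ ~(~~s | ~p | (~s & r)) | t   [eliminate ->]
≡ (~~~s & ~~p & ~(~s & r)) | t   [De Morgan]
≡ (~s & ~~p & ~(~s & r)) | t   [double negation]
≡ (~s & p & ~(~s & r)) | t   [double negation]
≡ (~s & p & (~~s | ~r)) | t   [De Morgan]
≡ (~s & p & (s | ~r)) | t   [double negation]
≡ (~s & p & s) | (~s & p & ~r) | t   [distribute & over |]
≡ (~s & p & ~r) | t   [simplify]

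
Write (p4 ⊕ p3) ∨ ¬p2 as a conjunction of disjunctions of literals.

(p4 ∨ p3 ∨ ¬p2) ∧ (¬p4 ∨ ¬p3 ∨ ¬p2)

(p4 ⊕ p3) ∨ ¬p2
⇔ ((p4 ∨ p3) ∧ ¬(p4 ∧ p3)) ∨ ¬p2   [expand ⊕]
⇔ ((p4 ∨ p3) ∧ (¬p4 ∨ ¬p3)) ∨ ¬p2   [De Morgan]
⇔ (p4 ∨ p3 ∨ ¬p2) ∧ (¬p4 ∨ ¬p3 ∨ ¬p2)   [distribute ∨ over ∧]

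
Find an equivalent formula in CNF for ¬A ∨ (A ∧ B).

¬A ∨ B

¬A ∨ (A ∧ B)
≡ (¬A ∨ A) ∧ (¬A ∨ B)   (distribute ∨ over ∧)
≡ ¬A ∨ B   (simplify)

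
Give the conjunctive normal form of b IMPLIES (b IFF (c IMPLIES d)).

b IMPLIES (b IFF (c IMPLIES d))
≡ NOT b OR (b IFF (c IMPLIES d))
≡ NOT b OR ((b IMPLIES (c IMPLIES d)) AND ((c IMPLIES d) IMPLIES b))
≡ NOT b OR ((NOT b OR (c IMPLIES d)) AND ((c IMPLIES d) IMPLIES b))
≡ NOT b OR ((NOT b OR NOT c OR d) AND ((c IMPLIES d) IMPLIES b))
≡ NOT b OR ((NOT b OR NOT c OR d) AND (NOT (c IMPLIES d) OR b))
≡ NOT b OR ((NOT b OR NOT c OR d) AND (NOT (NOT c OR d) OR b))
≡ NOT b OR ((NOT b OR NOT c OR d) AND ((NOT NOT c AND NOT d) OR b))
≡ NOT b OR ((NOT b OR NOT c OR d) AND ((c AND NOT d) OR b))
≡ (NOT b OR NOT b OR NOT c OR d) AND (NOT b OR c OR b) AND (NOT b OR NOT d OR b)
≡ NOT b OR NOT c OR d

NOT b OR NOT c OR d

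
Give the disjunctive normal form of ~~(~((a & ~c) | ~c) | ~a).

~~(~((a & ~c) | ~c) | ~a)
⇔ ~((a & ~c) | ~c) | ~a
⇔ (~(a & ~c) & ~~c) | ~a
⇔ ((~a | ~~c) & ~~c) | ~a
⇔ ((~a | c) & ~~c) | ~a
⇔ ((~a | c) & c) | ~a
⇔ (~a & c) | (c & c) | ~a
⇔ c | ~a

c | ~a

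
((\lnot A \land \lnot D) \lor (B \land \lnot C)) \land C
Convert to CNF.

(\lnot A \lor B) \land (\lnot A \lor \lnot C) \land (\lnot D \lor B) \land (\lnot D \lor \lnot C) \land C

((\lnot A \land \lnot D) \lor (B \land \lnot C)) \land C
≡ (\lnot A \lor B) \land (\lnot A \lor \lnot C) \land (\lnot D \lor B) \land (\lnot D \lor \lnot C) \land C   (distribute \lor over \land)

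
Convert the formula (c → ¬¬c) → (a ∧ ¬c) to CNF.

(c → ¬¬c) → (a ∧ ¬c)
= ¬(c → ¬¬c) ∨ (a ∧ ¬c)
= ¬(¬c ∨ ¬¬c) ∨ (a ∧ ¬c)
= (¬¬c ∧ ¬¬¬c) ∨ (a ∧ ¬c)
= (c ∧ ¬¬¬c) ∨ (a ∧ ¬c)
= (c ∧ ¬c) ∨ (a ∧ ¬c)
= (c ∨ a) ∧ (c ∨ ¬c) ∧ (¬c ∨ a) ∧ (¬c ∨ ¬c)
= (c ∨ a) ∧ ¬c

(c ∨ a) ∧ ¬c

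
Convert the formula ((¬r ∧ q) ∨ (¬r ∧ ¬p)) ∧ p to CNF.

((¬r ∧ q) ∨ (¬r ∧ ¬p)) ∧ p
⇔ (¬r ∨ ¬r) ∧ (¬r ∨ ¬p) ∧ (q ∨ ¬r) ∧ (q ∨ ¬p) ∧ p   (distribute ∨ over ∧)
⇔ ¬r ∧ (q ∨ ¬p) ∧ p   (simplify)

¬r ∧ (q ∨ ¬p) ∧ p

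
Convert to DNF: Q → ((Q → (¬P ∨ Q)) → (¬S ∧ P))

Q → ((Q → (¬P ∨ Q)) → (¬S ∧ P))
⇔ ¬Q ∨ ((Q → (¬P ∨ Q)) → (¬S ∧ P))   — eliminate →
⇔ ¬Q ∨ ¬(Q → (¬P ∨ Q)) ∨ (¬S ∧ P)   — eliminate →
⇔ ¬Q ∨ ¬(¬Q ∨ ¬P ∨ Q) ∨ (¬S ∧ P)   — eliminate →
⇔ ¬Q ∨ (¬¬Q ∧ ¬¬P ∧ ¬Q) ∨ (¬S ∧ P)   — De Morgan
⇔ ¬Q ∨ (Q ∧ ¬¬P ∧ ¬Q) ∨ (¬S ∧ P)   — double negation
⇔ ¬Q ∨ (Q ∧ P ∧ ¬Q) ∨ (¬S ∧ P)   — double negation
⇔ ¬Q ∨ (¬S ∧ P)   — simplify

¬Q ∨ (¬S ∧ P)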